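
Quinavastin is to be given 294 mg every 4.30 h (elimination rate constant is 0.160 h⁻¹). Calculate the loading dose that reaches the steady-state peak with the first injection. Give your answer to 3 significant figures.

591 mg

Accumulation ratio R = 1 / (1 − e^(−kτ)) = 1 / (1 − e^(−0.1600×4.30)) = 1 / (1 − 0.5026) = 2.010
Loading dose = maintenance dose × R = 294 × 2.010 ≈ 591 mg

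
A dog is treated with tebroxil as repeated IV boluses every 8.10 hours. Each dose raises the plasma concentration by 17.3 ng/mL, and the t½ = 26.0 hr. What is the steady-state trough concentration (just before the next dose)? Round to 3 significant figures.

k = ln 2 / 26.0 = 0.02666 hr⁻¹
Fraction remaining after one interval: e^(−kτ) = e^(−0.02666 × 8.10) = 0.8058
R = 1 / (1 − 0.8058) = 5.149
Css,max = 17.3 × 5.149 = 89.08 ng/mL
Css,min = Css,max × e^(−kτ) = 89.08 × 0.8058 ≈ 71.8 ng/mL

71.8 ng/mL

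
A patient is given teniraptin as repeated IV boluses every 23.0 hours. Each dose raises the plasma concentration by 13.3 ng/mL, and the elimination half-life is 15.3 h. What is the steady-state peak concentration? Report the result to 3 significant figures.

20.5 ng/mL

k = ln 2 / 15.3 = 0.04530 h⁻¹
Fraction remaining after one interval: e^(−kτ) = e^(−0.04530 × 23.0) = 0.3528
R = 1 / (1 − 0.3528) = 1.545
Css,max = 13.3 × 1.545 ≈ 20.5 ng/mL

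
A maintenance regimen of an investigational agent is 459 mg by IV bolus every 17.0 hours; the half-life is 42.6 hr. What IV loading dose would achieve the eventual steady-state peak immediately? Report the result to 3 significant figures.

k = ln 2 / 42.6 = 0.01627 hr⁻¹
Accumulation ratio R = 1 / (1 − e^(−kτ)) = 1 / (1 − e^(−0.01627×17.0)) = 1 / (1 − 0.7584) = 4.138
Loading dose = maintenance dose × R = 459 × 4.138 ≈ 1900 mg

1900 mg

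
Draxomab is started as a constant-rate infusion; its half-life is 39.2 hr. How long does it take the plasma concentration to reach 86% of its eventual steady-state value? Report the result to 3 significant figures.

111 hours

k = ln 2 / 39.2 = 0.01768 hr⁻¹
f = 1 − e^(−kt)  ⇒  t = −ln(1 − f) / k
t = −ln(1 − 0.86) / 0.01768 = 1.966 / 0.01768 ≈ 111 hours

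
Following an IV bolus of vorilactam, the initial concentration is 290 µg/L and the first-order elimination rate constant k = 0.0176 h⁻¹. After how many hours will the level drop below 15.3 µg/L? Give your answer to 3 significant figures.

167 hours

C(t) = C₀ e^(−kt)  ⇒  t = ln(C₀/C) / k
t = ln(290/15.3) / 0.01760 = 2.942 / 0.01760 ≈ 167 hours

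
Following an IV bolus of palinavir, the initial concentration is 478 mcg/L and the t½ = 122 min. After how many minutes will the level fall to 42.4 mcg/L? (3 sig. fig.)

k = ln 2 / 122 = 0.005682 min⁻¹
C(t) = C₀ e^(−kt)  ⇒  t = ln(C₀/C) / k
t = ln(478/42.4) / 0.005682 = 2.422 / 0.005682 ≈ 426 minutes

426 minutes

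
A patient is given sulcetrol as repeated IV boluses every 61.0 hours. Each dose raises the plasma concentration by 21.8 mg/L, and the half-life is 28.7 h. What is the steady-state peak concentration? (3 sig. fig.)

28.3 mg/L

k = ln 2 / 28.7 = 0.02415 h⁻¹
Fraction remaining after one interval: e^(−kτ) = e^(−0.02415 × 61.0) = 0.2292
R = 1 / (1 − 0.2292) = 1.297
Css,max = 21.8 × 1.297 ≈ 28.3 mg/L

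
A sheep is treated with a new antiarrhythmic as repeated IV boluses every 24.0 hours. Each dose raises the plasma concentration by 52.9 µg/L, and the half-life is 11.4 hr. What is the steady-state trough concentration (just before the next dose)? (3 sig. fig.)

16.0 µg/L

k = ln 2 / 11.4 = 0.06080 hr⁻¹
Fraction remaining after one interval: e^(−kτ) = e^(−0.06080 × 24.0) = 0.2324
R = 1 / (1 − 0.2324) = 1.303
Css,max = 52.9 × 1.303 = 68.92 µg/L
Css,min = Css,max × e^(−kτ) = 68.92 × 0.2324 ≈ 16.0 µg/L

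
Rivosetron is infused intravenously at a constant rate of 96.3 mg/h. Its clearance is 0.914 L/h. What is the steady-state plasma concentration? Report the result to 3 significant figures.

Css = infusion rate / CL = 96.3 / 0.914 ≈ 105 µg/mL

105 µg/mL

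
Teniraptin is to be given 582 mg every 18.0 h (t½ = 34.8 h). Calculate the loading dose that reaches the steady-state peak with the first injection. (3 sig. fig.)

1930 mg

k = ln 2 / 34.8 = 0.01992 h⁻¹
Accumulation ratio R = 1 / (1 − e^(−kτ)) = 1 / (1 − e^(−0.01992×18.0)) = 1 / (1 − 0.6987) = 3.319
Loading dose = maintenance dose × R = 582 × 3.319 ≈ 1930 mg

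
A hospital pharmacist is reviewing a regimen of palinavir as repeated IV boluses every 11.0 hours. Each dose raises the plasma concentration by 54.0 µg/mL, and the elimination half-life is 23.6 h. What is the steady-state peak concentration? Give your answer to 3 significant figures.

k = ln 2 / 23.6 = 0.02937 h⁻¹
Fraction remaining after one interval: e^(−kτ) = e^(−0.02937 × 11.0) = 0.7239
R = 1 / (1 − 0.7239) = 3.622
Css,max = 54.0 × 3.622 ≈ 196 µg/mL

196 µg/mL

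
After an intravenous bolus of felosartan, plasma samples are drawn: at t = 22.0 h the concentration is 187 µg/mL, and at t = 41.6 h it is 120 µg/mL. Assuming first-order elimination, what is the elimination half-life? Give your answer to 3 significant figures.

30.6 hours

k = ln(C₁/C₂) / (t₂ − t₁) = ln(187/120) / (41.6 − 22.0)
  = 0.4436 / 19.60 = 0.02263 h⁻¹
t½ = ln 2 / k = ln 2 / 0.02263 ≈ 30.6 hours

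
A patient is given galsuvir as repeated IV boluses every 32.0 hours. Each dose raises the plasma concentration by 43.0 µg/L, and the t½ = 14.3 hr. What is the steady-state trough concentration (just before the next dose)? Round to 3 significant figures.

11.6 µg/L

k = ln 2 / 14.3 = 0.04847 hr⁻¹
Fraction remaining after one interval: e^(−kτ) = e^(−0.04847 × 32.0) = 0.2120
R = 1 / (1 − 0.2120) = 1.269
Css,max = 43.0 × 1.269 = 54.57 µg/L
Css,min = Css,max × e^(−kτ) = 54.57 × 0.2120 ≈ 11.6 µg/L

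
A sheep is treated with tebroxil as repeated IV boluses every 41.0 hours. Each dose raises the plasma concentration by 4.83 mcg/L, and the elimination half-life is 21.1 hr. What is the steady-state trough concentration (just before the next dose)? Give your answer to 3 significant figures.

k = ln 2 / 21.1 = 0.03285 hr⁻¹
Fraction remaining after one interval: e^(−kτ) = e^(−0.03285 × 41.0) = 0.2601
R = 1 / (1 − 0.2601) = 1.351
Css,max = 4.83 × 1.351 = 6.527 mcg/L
Css,min = Css,max × e^(−kτ) = 6.527 × 0.2601 ≈ 1.70 mcg/L

1.70 mcg/L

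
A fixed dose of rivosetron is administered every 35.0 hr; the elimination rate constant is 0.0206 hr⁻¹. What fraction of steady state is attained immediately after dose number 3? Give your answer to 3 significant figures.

0.885

f_n = 1 − e^(−nkτ) = 1 − e^(−3 × 0.02060 × 35.0) = 1 − e^(−2.163) = 1 − 0.1150 ≈ 0.885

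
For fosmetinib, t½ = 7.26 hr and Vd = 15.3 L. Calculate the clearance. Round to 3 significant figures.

1.46 L/hr

k = ln 2 / t½ = ln 2 / 7.26 = 0.09547 hr⁻¹
CL = k · V = 0.09547 × 15.3 ≈ 1.46 L/hr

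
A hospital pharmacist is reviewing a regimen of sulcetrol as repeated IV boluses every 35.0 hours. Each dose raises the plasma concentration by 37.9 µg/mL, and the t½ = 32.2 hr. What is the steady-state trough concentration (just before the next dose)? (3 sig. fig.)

33.7 µg/mL

k = ln 2 / 32.2 = 0.02153 hr⁻¹
Fraction remaining after one interval: e^(−kτ) = e^(−0.02153 × 35.0) = 0.4708
R = 1 / (1 − 0.4708) = 1.889
Css,max = 37.9 × 1.889 = 71.61 µg/mL
Css,min = Css,max × e^(−kτ) = 71.61 × 0.4708 ≈ 33.7 µg/mL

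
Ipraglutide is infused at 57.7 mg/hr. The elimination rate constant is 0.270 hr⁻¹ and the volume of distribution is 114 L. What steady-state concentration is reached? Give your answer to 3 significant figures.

1.87 mg/L

CL = k · V = 0.270 × 114 = 30.78 L/hr
Css = rate / CL = 57.7 / 30.78 ≈ 1.87 mg/L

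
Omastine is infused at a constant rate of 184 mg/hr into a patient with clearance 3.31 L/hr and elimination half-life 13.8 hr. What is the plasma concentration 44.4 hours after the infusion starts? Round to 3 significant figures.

49.6 µg/mL

Css = rate / CL = 184 / 3.31 = 55.59 µg/mL
k = ln 2 / 13.8 = 0.05023 hr⁻¹
C(t) = Css (1 − e^(−kt)) = 55.59 × (1 − e^(−2.230)) = 55.59 × 0.8925 ≈ 49.6 µg/mL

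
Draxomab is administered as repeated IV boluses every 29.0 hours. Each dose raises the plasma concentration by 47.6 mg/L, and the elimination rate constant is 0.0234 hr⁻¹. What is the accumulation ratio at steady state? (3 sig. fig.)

Fraction remaining after one interval: e^(−kτ) = e^(−0.02340 × 29.0) = 0.5073
R = 1 / (1 − 0.5073) = 1 / 0.4927 ≈ 2.03

2.03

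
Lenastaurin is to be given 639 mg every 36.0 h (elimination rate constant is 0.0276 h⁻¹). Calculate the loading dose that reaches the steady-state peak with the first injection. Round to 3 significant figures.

Accumulation ratio R = 1 / (1 − e^(−kτ)) = 1 / (1 − e^(−0.02760×36.0)) = 1 / (1 − 0.3702) = 1.588
Loading dose = maintenance dose × R = 639 × 1.588 ≈ 1010 mg

1010 mg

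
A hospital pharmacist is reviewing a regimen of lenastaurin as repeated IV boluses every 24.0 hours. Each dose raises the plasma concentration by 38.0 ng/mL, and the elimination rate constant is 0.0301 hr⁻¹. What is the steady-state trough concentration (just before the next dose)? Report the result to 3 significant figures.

Fraction remaining after one interval: e^(−kτ) = e^(−0.03010 × 24.0) = 0.4856
R = 1 / (1 − 0.4856) = 1.944
Css,max = 38.0 × 1.944 = 73.87 ng/mL
Css,min = Css,max × e^(−kτ) = 73.87 × 0.4856 ≈ 35.9 ng/mL

35.9 ng/mL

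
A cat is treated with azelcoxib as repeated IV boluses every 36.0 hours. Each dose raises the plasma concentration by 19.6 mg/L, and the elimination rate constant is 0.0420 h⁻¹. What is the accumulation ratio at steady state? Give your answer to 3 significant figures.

Fraction remaining after one interval: e^(−kτ) = e^(−0.04200 × 36.0) = 0.2205
R = 1 / (1 − 0.2205) = 1 / 0.7795 ≈ 1.28

1.28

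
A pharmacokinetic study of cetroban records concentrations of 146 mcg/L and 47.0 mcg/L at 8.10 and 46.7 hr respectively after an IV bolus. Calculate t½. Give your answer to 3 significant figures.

k = ln(C₁/C₂) / (t₂ − t₁) = ln(146/47.0) / (46.7 − 8.10)
  = 1.133 / 38.60 = 0.02936 hr⁻¹
t½ = ln 2 / k = ln 2 / 0.02936 ≈ 23.6 hours

23.6 hours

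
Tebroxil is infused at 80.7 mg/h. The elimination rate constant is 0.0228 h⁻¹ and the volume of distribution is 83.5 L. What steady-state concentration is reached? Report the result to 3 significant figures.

CL = k · V = 0.0228 × 83.5 = 1.904 L/h
Css = rate / CL = 80.7 / 1.904 ≈ 42.4 mg/L

42.4 mg/L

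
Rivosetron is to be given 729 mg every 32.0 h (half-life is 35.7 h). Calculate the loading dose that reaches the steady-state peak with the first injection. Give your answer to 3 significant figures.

1580 mg

k = ln 2 / 35.7 = 0.01942 h⁻¹
Accumulation ratio R = 1 / (1 − e^(−kτ)) = 1 / (1 − e^(−0.01942×32.0)) = 1 / (1 − 0.5372) = 2.161
Loading dose = maintenance dose × R = 729 × 2.161 ≈ 1580 mg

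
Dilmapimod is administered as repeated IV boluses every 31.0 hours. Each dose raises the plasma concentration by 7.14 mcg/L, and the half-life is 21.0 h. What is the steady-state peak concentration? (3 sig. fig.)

11.1 mcg/L

k = ln 2 / 21.0 = 0.03301 h⁻¹
Fraction remaining after one interval: e^(−kτ) = e^(−0.03301 × 31.0) = 0.3594
R = 1 / (1 − 0.3594) = 1.561
Css,max = 7.14 × 1.561 ≈ 11.1 mcg/L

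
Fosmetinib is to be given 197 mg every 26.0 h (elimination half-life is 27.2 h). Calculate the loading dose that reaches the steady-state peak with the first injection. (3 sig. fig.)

k = ln 2 / 27.2 = 0.02548 h⁻¹
Accumulation ratio R = 1 / (1 − e^(−kτ)) = 1 / (1 − e^(−0.02548×26.0)) = 1 / (1 − 0.5155) = 2.064
Loading dose = maintenance dose × R = 197 × 2.064 ≈ 407 mg

407 mg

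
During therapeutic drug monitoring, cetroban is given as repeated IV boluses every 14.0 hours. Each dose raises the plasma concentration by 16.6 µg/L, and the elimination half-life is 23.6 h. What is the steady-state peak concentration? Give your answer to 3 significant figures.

49.2 µg/L

k = ln 2 / 23.6 = 0.02937 h⁻¹
Fraction remaining after one interval: e^(−kτ) = e^(−0.02937 × 14.0) = 0.6629
R = 1 / (1 − 0.6629) = 2.966
Css,max = 16.6 × 2.966 ≈ 49.2 µg/L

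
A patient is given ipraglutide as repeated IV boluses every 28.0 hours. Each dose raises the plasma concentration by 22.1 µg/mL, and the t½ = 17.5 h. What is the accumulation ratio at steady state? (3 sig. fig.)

1.49

k = ln 2 / 17.5 = 0.03961 h⁻¹
Fraction remaining after one interval: e^(−kτ) = e^(−0.03961 × 28.0) = 0.3299
R = 1 / (1 − 0.3299) = 1 / 0.6701 ≈ 1.49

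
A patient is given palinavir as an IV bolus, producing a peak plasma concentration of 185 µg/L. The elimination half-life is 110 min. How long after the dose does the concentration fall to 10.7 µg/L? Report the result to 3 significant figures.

452 minutes

k = ln 2 / 110 = 0.006301 min⁻¹
C(t) = C₀ e^(−kt)  ⇒  t = ln(C₀/C) / k
t = ln(185/10.7) / 0.006301 = 2.850 / 0.006301 ≈ 452 minutes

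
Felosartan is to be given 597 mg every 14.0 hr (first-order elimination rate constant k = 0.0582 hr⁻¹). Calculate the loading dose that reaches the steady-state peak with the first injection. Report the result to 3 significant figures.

1070 mg

Accumulation ratio R = 1 / (1 − e^(−kτ)) = 1 / (1 − e^(−0.05820×14.0)) = 1 / (1 − 0.4427) = 1.794
Loading dose = maintenance dose × R = 597 × 1.794 ≈ 1070 mg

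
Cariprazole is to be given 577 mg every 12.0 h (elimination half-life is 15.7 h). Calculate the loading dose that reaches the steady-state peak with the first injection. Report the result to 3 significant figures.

1400 mg

k = ln 2 / 15.7 = 0.04415 h⁻¹
Accumulation ratio R = 1 / (1 − e^(−kτ)) = 1 / (1 − e^(−0.04415×12.0)) = 1 / (1 − 0.5887) = 2.431
Loading dose = maintenance dose × R = 577 × 2.431 ≈ 1400 mg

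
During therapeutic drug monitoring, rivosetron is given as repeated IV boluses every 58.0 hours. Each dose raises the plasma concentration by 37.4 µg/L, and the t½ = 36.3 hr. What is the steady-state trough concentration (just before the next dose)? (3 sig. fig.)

18.5 µg/L

k = ln 2 / 36.3 = 0.01909 hr⁻¹
Fraction remaining after one interval: e^(−kτ) = e^(−0.01909 × 58.0) = 0.3304
R = 1 / (1 − 0.3304) = 1.493
Css,max = 37.4 × 1.493 = 55.85 µg/L
Css,min = Css,max × e^(−kτ) = 55.85 × 0.3304 ≈ 18.5 µg/L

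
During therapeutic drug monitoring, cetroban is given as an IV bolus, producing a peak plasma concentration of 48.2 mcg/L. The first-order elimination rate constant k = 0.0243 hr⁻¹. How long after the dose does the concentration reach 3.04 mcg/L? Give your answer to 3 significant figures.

114 hours

C(t) = C₀ e^(−kt)  ⇒  t = ln(C₀/C) / k
t = ln(48.2/3.04) / 0.02430 = 2.764 / 0.02430 ≈ 114 hours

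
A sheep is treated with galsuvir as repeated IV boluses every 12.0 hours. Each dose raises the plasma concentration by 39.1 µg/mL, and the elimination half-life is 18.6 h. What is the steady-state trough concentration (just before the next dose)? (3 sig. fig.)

69.3 µg/mL

k = ln 2 / 18.6 = 0.03727 h⁻¹
Fraction remaining after one interval: e^(−kτ) = e^(−0.03727 × 12.0) = 0.6394
R = 1 / (1 − 0.6394) = 2.773
Css,max = 39.1 × 2.773 = 108.4 µg/mL
Css,min = Css,max × e^(−kτ) = 108.4 × 0.6394 ≈ 69.3 µg/mL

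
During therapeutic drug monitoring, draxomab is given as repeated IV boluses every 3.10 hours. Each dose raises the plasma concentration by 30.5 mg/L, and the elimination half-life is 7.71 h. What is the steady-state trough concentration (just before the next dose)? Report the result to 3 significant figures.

94.9 mg/L

k = ln 2 / 7.71 = 0.08990 h⁻¹
Fraction remaining after one interval: e^(−kτ) = e^(−0.08990 × 3.10) = 0.7568
R = 1 / (1 − 0.7568) = 4.111
Css,max = 30.5 × 4.111 = 125.4 mg/L
Css,min = Css,max × e^(−kτ) = 125.4 × 0.7568 ≈ 94.9 mg/L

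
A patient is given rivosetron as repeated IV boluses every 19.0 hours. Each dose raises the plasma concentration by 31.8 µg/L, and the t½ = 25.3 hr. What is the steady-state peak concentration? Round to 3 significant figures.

78.4 µg/L

k = ln 2 / 25.3 = 0.02740 hr⁻¹
Fraction remaining after one interval: e^(−kτ) = e^(−0.02740 × 19.0) = 0.5942
R = 1 / (1 − 0.5942) = 2.464
Css,max = 31.8 × 2.464 ≈ 78.4 µg/L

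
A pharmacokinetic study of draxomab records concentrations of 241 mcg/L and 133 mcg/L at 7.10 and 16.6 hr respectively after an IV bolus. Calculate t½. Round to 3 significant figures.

k = ln(C₁/C₂) / (t₂ − t₁) = ln(241/133) / (16.6 − 7.10)
  = 0.5944 / 9.500 = 0.06257 hr⁻¹
t½ = ln 2 / k = ln 2 / 0.06257 ≈ 11.1 hours

11.1 hours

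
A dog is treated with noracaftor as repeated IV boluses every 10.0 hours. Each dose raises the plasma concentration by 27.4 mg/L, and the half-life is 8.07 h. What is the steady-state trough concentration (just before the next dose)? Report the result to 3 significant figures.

20.1 mg/L

k = ln 2 / 8.07 = 0.08589 h⁻¹
Fraction remaining after one interval: e^(−kτ) = e^(−0.08589 × 10.0) = 0.4236
R = 1 / (1 − 0.4236) = 1.735
Css,max = 27.4 × 1.735 = 47.54 mg/L
Css,min = Css,max × e^(−kτ) = 47.54 × 0.4236 ≈ 20.1 mg/L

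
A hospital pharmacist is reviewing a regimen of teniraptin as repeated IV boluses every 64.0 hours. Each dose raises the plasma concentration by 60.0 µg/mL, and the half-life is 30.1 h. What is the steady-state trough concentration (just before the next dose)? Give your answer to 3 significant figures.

17.8 µg/mL

k = ln 2 / 30.1 = 0.02303 h⁻¹
Fraction remaining after one interval: e^(−kτ) = e^(−0.02303 × 64.0) = 0.2291
R = 1 / (1 − 0.2291) = 1.297
Css,max = 60.0 × 1.297 = 77.83 µg/mL
Css,min = Css,max × e^(−kτ) = 77.83 × 0.2291 ≈ 17.8 µg/mL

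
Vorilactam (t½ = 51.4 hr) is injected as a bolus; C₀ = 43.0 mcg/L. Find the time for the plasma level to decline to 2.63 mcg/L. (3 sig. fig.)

k = ln 2 / 51.4 = 0.01349 hr⁻¹
C(t) = C₀ e^(−kt)  ⇒  t = ln(C₀/C) / k
t = ln(43.0/2.63) / 0.01349 = 2.794 / 0.01349 ≈ 207 hours

207 hours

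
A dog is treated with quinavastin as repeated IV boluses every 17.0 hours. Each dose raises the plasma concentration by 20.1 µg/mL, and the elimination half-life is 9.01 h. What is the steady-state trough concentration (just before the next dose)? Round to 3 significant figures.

k = ln 2 / 9.01 = 0.07693 h⁻¹
Fraction remaining after one interval: e^(−kτ) = e^(−0.07693 × 17.0) = 0.2704
R = 1 / (1 − 0.2704) = 1.371
Css,max = 20.1 × 1.371 = 27.55 µg/mL
Css,min = Css,max × e^(−kτ) = 27.55 × 0.2704 ≈ 7.45 µg/mL

7.45 µg/mL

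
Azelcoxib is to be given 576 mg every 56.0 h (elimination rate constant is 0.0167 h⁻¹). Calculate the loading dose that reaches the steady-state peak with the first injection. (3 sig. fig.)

Accumulation ratio R = 1 / (1 − e^(−kτ)) = 1 / (1 − e^(−0.01670×56.0)) = 1 / (1 − 0.3925) = 1.646
Loading dose = maintenance dose × R = 576 × 1.646 ≈ 948 mg

948 mg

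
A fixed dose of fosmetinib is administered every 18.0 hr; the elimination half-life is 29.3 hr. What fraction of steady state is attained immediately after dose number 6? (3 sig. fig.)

k = ln 2 / 29.3 = 0.02366 hr⁻¹
f_n = 1 − e^(−nkτ) = 1 − e^(−6 × 0.02366 × 18.0) = 1 − e^(−2.555) = 1 − 0.07770 ≈ 0.922

0.922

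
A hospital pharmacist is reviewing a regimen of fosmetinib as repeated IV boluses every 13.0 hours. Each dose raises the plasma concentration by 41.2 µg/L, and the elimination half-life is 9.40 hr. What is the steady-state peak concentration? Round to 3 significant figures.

k = ln 2 / 9.40 = 0.07374 hr⁻¹
Fraction remaining after one interval: e^(−kτ) = e^(−0.07374 × 13.0) = 0.3834
R = 1 / (1 − 0.3834) = 1.622
Css,max = 41.2 × 1.622 ≈ 66.8 µg/L

66.8 µg/L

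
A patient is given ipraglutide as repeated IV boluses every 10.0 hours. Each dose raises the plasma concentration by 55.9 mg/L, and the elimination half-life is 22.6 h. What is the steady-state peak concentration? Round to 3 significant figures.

212 mg/L

k = ln 2 / 22.6 = 0.03067 h⁻¹
Fraction remaining after one interval: e^(−kτ) = e^(−0.03067 × 10.0) = 0.7359
R = 1 / (1 − 0.7359) = 3.786
Css,max = 55.9 × 3.786 ≈ 212 mg/L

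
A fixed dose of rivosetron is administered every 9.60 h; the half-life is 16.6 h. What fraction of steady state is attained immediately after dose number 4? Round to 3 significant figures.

k = ln 2 / 16.6 = 0.04176 h⁻¹
f_n = 1 − e^(−nkτ) = 1 − e^(−4 × 0.04176 × 9.60) = 1 − e^(−1.603) = 1 − 0.2012 ≈ 0.799

0.799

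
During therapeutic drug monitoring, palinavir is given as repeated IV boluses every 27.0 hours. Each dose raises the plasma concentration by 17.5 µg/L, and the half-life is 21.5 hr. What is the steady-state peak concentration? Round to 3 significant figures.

30.1 µg/L

k = ln 2 / 21.5 = 0.03224 hr⁻¹
Fraction remaining after one interval: e^(−kτ) = e^(−0.03224 × 27.0) = 0.4188
R = 1 / (1 − 0.4188) = 1.720
Css,max = 17.5 × 1.720 ≈ 30.1 µg/L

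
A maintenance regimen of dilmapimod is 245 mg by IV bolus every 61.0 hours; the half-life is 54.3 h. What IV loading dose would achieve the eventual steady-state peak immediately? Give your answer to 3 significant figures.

453 mg

k = ln 2 / 54.3 = 0.01277 h⁻¹
Accumulation ratio R = 1 / (1 − e^(−kτ)) = 1 / (1 − e^(−0.01277×61.0)) = 1 / (1 − 0.4590) = 1.848
Loading dose = maintenance dose × R = 245 × 1.848 ≈ 453 mg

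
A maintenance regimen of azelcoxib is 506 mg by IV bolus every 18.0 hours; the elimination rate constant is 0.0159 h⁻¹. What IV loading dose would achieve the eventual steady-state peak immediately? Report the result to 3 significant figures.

2030 mg

Accumulation ratio R = 1 / (1 − e^(−kτ)) = 1 / (1 − e^(−0.01590×18.0)) = 1 / (1 − 0.7511) = 4.018
Loading dose = maintenance dose × R = 506 × 4.018 ≈ 2030 mg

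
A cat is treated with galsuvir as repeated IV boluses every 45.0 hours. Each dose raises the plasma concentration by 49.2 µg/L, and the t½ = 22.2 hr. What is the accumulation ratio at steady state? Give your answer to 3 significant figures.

k = ln 2 / 22.2 = 0.03122 hr⁻¹
Fraction remaining after one interval: e^(−kτ) = e^(−0.03122 × 45.0) = 0.2454
R = 1 / (1 − 0.2454) = 1 / 0.7546 ≈ 1.33

1.33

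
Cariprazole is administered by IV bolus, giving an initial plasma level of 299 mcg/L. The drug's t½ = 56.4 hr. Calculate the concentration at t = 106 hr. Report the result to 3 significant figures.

81.3 mcg/L

k = ln 2 / 56.4 = 0.01229 hr⁻¹
C(t) = C₀ e^(−kt) = 299 × e^(−0.01229 × 106) = 299 × e^(−1.303) = 299 × 0.2718 ≈ 81.3 mcg/L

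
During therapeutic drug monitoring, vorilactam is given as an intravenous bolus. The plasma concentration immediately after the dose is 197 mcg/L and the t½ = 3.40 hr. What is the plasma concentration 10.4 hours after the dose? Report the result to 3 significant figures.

k = ln 2 / 3.40 = 0.2039 hr⁻¹
C(t) = C₀ e^(−kt) = 197 × e^(−0.2039 × 10.4) = 197 × e^(−2.120) = 197 × 0.1200 ≈ 23.6 mcg/L

23.6 mcg/L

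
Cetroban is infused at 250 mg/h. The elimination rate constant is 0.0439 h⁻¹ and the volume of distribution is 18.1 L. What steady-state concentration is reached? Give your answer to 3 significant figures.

CL = k · V = 0.0439 × 18.1 = 0.7946 L/h
Css = rate / CL = 250 / 0.7946 ≈ 315 µg/mL

315 µg/mL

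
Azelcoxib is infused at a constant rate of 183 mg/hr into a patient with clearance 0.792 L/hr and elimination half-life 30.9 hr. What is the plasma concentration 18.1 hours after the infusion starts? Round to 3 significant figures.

77.1 µg/mL

Css = rate / CL = 183 / 0.792 = 231.1 µg/mL
k = ln 2 / 30.9 = 0.02243 hr⁻¹
C(t) = Css (1 − e^(−kt)) = 231.1 × (1 − e^(−0.4060)) = 231.1 × 0.3337 ≈ 77.1 µg/mL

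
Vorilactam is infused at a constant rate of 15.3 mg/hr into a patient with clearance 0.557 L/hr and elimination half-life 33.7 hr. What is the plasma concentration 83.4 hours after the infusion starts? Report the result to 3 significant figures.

22.5 mg/L

Css = rate / CL = 15.3 / 0.557 = 27.47 mg/L
k = ln 2 / 33.7 = 0.02057 hr⁻¹
C(t) = Css (1 − e^(−kt)) = 27.47 × (1 − e^(−1.715)) = 27.47 × 0.8201 ≈ 22.5 mg/L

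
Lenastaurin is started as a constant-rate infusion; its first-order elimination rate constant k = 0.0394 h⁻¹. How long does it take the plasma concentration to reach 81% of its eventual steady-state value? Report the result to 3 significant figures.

f = 1 − e^(−kt)  ⇒  t = −ln(1 − f) / k
t = −ln(1 − 0.81) / 0.03940 = 1.661 / 0.03940 ≈ 42.2 hours

42.2 hours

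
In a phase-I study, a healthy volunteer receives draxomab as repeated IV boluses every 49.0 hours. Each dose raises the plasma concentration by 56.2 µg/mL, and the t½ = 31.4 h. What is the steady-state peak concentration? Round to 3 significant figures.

85.0 µg/mL

k = ln 2 / 31.4 = 0.02207 h⁻¹
Fraction remaining after one interval: e^(−kτ) = e^(−0.02207 × 49.0) = 0.3390
R = 1 / (1 − 0.3390) = 1.513
Css,max = 56.2 × 1.513 ≈ 85.0 µg/mL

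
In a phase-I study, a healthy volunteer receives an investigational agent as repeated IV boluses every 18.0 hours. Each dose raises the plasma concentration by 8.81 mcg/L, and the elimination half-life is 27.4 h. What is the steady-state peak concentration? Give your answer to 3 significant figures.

24.1 mcg/L

k = ln 2 / 27.4 = 0.02530 h⁻¹
Fraction remaining after one interval: e^(−kτ) = e^(−0.02530 × 18.0) = 0.6342
R = 1 / (1 − 0.6342) = 2.734
Css,max = 8.81 × 2.734 ≈ 24.1 mcg/L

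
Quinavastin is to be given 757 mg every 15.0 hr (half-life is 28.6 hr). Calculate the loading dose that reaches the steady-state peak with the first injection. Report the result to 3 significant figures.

2480 mg

k = ln 2 / 28.6 = 0.02424 hr⁻¹
Accumulation ratio R = 1 / (1 − e^(−kτ)) = 1 / (1 − e^(−0.02424×15.0)) = 1 / (1 − 0.6952) = 3.281
Loading dose = maintenance dose × R = 757 × 3.281 ≈ 2480 mg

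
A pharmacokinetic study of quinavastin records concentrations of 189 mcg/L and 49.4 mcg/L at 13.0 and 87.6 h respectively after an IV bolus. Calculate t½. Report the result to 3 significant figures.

38.5 hours

k = ln(C₁/C₂) / (t₂ − t₁) = ln(189/49.4) / (87.6 − 13.0)
  = 1.342 / 74.60 = 0.01799 h⁻¹
t½ = ln 2 / k = ln 2 / 0.01799 ≈ 38.5 hours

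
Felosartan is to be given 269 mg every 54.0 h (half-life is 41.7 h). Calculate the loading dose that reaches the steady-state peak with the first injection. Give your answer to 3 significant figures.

k = ln 2 / 41.7 = 0.01662 h⁻¹
Accumulation ratio R = 1 / (1 − e^(−kτ)) = 1 / (1 − e^(−0.01662×54.0)) = 1 / (1 − 0.4075) = 1.688
Loading dose = maintenance dose × R = 269 × 1.688 ≈ 454 mg

454 mg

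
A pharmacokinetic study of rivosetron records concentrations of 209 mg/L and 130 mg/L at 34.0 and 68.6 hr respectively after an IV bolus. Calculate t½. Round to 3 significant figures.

50.5 hours

k = ln(C₁/C₂) / (t₂ − t₁) = ln(209/130) / (68.6 − 34.0)
  = 0.4748 / 34.60 = 0.01372 hr⁻¹
t½ = ln 2 / k = ln 2 / 0.01372 ≈ 50.5 hours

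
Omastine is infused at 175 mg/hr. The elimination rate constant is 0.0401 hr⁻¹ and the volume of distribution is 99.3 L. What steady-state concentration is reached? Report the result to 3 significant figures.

43.9 µg/mL

CL = k · V = 0.0401 × 99.3 = 3.982 L/hr
Css = rate / CL = 175 / 3.982 ≈ 43.9 µg/mL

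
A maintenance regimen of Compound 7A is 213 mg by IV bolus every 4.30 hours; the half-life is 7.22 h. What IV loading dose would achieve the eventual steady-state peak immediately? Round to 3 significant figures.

k = ln 2 / 7.22 = 0.09600 h⁻¹
Accumulation ratio R = 1 / (1 − e^(−kτ)) = 1 / (1 − e^(−0.09600×4.30)) = 1 / (1 − 0.6618) = 2.957
Loading dose = maintenance dose × R = 213 × 2.957 ≈ 630 mg

630 mg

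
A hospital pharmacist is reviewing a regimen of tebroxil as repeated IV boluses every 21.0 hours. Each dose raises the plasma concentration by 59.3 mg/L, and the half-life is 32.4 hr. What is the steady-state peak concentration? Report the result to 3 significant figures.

k = ln 2 / 32.4 = 0.02139 hr⁻¹
Fraction remaining after one interval: e^(−kτ) = e^(−0.02139 × 21.0) = 0.6381
R = 1 / (1 − 0.6381) = 2.763
Css,max = 59.3 × 2.763 ≈ 164 mg/L

164 mg/L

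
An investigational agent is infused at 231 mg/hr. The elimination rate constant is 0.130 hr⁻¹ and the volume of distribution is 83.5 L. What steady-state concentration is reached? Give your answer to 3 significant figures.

CL = k · V = 0.130 × 83.5 = 10.86 L/hr
Css = rate / CL = 231 / 10.86 ≈ 21.3 mg/L

21.3 mg/L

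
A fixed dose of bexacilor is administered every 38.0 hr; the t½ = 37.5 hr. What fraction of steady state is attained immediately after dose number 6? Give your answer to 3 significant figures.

k = ln 2 / 37.5 = 0.01848 hr⁻¹
f_n = 1 − e^(−nkτ) = 1 − e^(−6 × 0.01848 × 38.0) = 1 − e^(−4.214) = 1 − 0.01478 ≈ 0.985

0.985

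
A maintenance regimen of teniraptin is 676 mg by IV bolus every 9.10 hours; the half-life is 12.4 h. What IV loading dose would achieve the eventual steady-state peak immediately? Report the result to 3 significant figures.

1700 mg

k = ln 2 / 12.4 = 0.05590 h⁻¹
Accumulation ratio R = 1 / (1 − e^(−kτ)) = 1 / (1 − e^(−0.05590×9.10)) = 1 / (1 − 0.6013) = 2.508
Loading dose = maintenance dose × R = 676 × 2.508 ≈ 1700 mg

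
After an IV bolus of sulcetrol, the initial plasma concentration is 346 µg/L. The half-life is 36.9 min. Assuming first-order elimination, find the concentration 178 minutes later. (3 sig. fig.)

12.2 µg/L

k = ln 2 / 36.9 = 0.01878 min⁻¹
C(t) = C₀ e^(−kt) = 346 × e^(−0.01878 × 178) = 346 × e^(−3.344) = 346 × 0.03531 ≈ 12.2 µg/L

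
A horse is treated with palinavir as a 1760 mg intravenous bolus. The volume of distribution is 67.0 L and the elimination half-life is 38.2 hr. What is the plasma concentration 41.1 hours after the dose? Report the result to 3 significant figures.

C₀ = dose / V = 1760 / 67.0 = 26.27 mg/L
k = ln 2 / 38.2 = 0.01815 hr⁻¹
C(t) = C₀ e^(−kt) = 26.27 × e^(−0.01815 × 41.1) = 26.27 × e^(−0.7458) = 26.27 × 0.4744 ≈ 12.5 mg/L

12.5 mg/L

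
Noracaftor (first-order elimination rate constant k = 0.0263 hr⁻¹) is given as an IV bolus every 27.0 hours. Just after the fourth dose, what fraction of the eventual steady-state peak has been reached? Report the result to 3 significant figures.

f_n = 1 − e^(−nkτ) = 1 − e^(−4 × 0.02630 × 27.0) = 1 − e^(−2.840) = 1 − 0.05840 ≈ 0.942

0.942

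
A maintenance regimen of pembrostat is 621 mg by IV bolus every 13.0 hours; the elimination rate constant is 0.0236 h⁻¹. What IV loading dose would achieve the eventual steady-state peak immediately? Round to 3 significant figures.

Accumulation ratio R = 1 / (1 − e^(−kτ)) = 1 / (1 − e^(−0.02360×13.0)) = 1 / (1 − 0.7358) = 3.785
Loading dose = maintenance dose × R = 621 × 3.785 ≈ 2350 mg

2350 mg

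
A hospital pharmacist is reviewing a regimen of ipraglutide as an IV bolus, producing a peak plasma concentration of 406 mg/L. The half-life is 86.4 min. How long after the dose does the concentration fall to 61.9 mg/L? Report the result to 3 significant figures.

234 minutes

k = ln 2 / 86.4 = 0.008023 min⁻¹
C(t) = C₀ e^(−kt)  ⇒  t = ln(C₀/C) / k
t = ln(406/61.9) / 0.008023 = 1.881 / 0.008023 ≈ 234 minutes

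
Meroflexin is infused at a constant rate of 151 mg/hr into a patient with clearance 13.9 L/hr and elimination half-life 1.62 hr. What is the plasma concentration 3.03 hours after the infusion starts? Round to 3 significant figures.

7.89 µg/mL

Css = rate / CL = 151 / 13.9 = 10.86 µg/mL
k = ln 2 / 1.62 = 0.4279 hr⁻¹
C(t) = Css (1 − e^(−kt)) = 10.86 × (1 − e^(−1.296)) = 10.86 × 0.7265 ≈ 7.89 µg/mL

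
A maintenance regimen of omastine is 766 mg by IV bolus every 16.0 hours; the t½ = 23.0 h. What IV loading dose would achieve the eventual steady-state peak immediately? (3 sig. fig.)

k = ln 2 / 23.0 = 0.03014 h⁻¹
Accumulation ratio R = 1 / (1 − e^(−kτ)) = 1 / (1 − e^(−0.03014×16.0)) = 1 / (1 − 0.6174) = 2.614
Loading dose = maintenance dose × R = 766 × 2.614 ≈ 2000 mg

2000 mg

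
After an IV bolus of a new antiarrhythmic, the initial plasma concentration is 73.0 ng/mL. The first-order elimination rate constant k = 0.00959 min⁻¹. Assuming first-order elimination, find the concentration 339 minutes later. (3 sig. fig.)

2.83 ng/mL

C(t) = C₀ e^(−kt) = 73.0 × e^(−0.009590 × 339) = 73.0 × e^(−3.251) = 73.0 × 0.03874 ≈ 2.83 ng/mL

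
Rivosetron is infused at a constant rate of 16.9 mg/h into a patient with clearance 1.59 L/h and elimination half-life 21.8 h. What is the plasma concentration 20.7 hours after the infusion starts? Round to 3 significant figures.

Css = rate / CL = 16.9 / 1.59 = 10.63 mg/L
k = ln 2 / 21.8 = 0.03180 h⁻¹
C(t) = Css (1 − e^(−kt)) = 10.63 × (1 − e^(−0.6582)) = 10.63 × 0.4822 ≈ 5.13 mg/L

5.13 mg/L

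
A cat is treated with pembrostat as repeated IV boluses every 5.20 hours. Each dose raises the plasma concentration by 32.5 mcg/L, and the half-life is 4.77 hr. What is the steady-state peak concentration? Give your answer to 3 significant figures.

k = ln 2 / 4.77 = 0.1453 hr⁻¹
Fraction remaining after one interval: e^(−kτ) = e^(−0.1453 × 5.20) = 0.4697
R = 1 / (1 − 0.4697) = 1.886
Css,max = 32.5 × 1.886 ≈ 61.3 mcg/L

61.3 mcg/L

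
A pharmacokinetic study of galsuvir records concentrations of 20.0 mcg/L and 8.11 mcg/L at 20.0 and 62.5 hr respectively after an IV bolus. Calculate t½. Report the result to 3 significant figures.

32.6 hours

k = ln(C₁/C₂) / (t₂ − t₁) = ln(20.0/8.11) / (62.5 − 20.0)
  = 0.9026 / 42.50 = 0.02124 hr⁻¹
t½ = ln 2 / k = ln 2 / 0.02124 ≈ 32.6 hours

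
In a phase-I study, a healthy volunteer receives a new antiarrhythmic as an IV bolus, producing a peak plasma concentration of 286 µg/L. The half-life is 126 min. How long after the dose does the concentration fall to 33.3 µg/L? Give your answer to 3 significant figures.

k = ln 2 / 126 = 0.005501 min⁻¹
C(t) = C₀ e^(−kt)  ⇒  t = ln(C₀/C) / k
t = ln(286/33.3) / 0.005501 = 2.150 / 0.005501 ≈ 391 minutes

391 minutes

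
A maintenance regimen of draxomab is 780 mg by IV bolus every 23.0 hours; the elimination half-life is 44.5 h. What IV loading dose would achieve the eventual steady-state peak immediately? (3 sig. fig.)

k = ln 2 / 44.5 = 0.01558 h⁻¹
Accumulation ratio R = 1 / (1 − e^(−kτ)) = 1 / (1 − e^(−0.01558×23.0)) = 1 / (1 − 0.6989) = 3.321
Loading dose = maintenance dose × R = 780 × 3.321 ≈ 2590 mg

2590 mg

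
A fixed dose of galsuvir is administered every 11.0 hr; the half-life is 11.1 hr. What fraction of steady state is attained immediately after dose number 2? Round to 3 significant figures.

0.747

k = ln 2 / 11.1 = 0.06245 hr⁻¹
f_n = 1 − e^(−nkτ) = 1 − e^(−2 × 0.06245 × 11.0) = 1 − e^(−1.374) = 1 − 0.2531 ≈ 0.747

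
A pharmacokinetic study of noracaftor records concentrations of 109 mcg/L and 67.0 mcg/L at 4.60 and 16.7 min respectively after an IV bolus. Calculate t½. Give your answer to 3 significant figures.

k = ln(C₁/C₂) / (t₂ − t₁) = ln(109/67.0) / (16.7 − 4.60)
  = 0.4867 / 12.10 = 0.04022 min⁻¹
t½ = ln 2 / k = ln 2 / 0.04022 ≈ 17.2 minutes

17.2 minutes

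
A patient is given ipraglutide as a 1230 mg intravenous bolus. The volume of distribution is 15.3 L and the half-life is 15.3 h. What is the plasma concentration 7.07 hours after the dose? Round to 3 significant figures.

58.4 mg/L

C₀ = dose / V = 1230 / 15.3 = 80.39 mg/L
k = ln 2 / 15.3 = 0.04530 h⁻¹
C(t) = C₀ e^(−kt) = 80.39 × e^(−0.04530 × 7.07) = 80.39 × e^(−0.3203) = 80.39 × 0.7259 ≈ 58.4 mg/L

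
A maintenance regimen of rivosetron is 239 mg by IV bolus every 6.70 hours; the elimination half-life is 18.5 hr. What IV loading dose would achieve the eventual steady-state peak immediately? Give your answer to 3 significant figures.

1080 mg

k = ln 2 / 18.5 = 0.03747 hr⁻¹
Accumulation ratio R = 1 / (1 − e^(−kτ)) = 1 / (1 − e^(−0.03747×6.70)) = 1 / (1 − 0.7780) = 4.504
Loading dose = maintenance dose × R = 239 × 4.504 ≈ 1080 mg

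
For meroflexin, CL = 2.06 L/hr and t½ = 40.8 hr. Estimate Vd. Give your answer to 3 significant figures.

k = ln 2 / t½ = ln 2 / 40.8 = 0.01699 hr⁻¹
V = CL / k = 2.06 / 0.01699 ≈ 121 L

121 L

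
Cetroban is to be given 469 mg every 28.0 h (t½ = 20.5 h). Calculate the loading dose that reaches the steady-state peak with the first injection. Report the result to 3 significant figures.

k = ln 2 / 20.5 = 0.03381 h⁻¹
Accumulation ratio R = 1 / (1 − e^(−kτ)) = 1 / (1 − e^(−0.03381×28.0)) = 1 / (1 − 0.3880) = 1.634
Loading dose = maintenance dose × R = 469 × 1.634 ≈ 766 mg

766 mg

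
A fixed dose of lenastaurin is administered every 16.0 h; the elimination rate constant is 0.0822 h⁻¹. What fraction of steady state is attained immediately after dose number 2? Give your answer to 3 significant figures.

f_n = 1 − e^(−nkτ) = 1 − e^(−2 × 0.08220 × 16.0) = 1 − e^(−2.630) = 1 − 0.07205 ≈ 0.928

0.928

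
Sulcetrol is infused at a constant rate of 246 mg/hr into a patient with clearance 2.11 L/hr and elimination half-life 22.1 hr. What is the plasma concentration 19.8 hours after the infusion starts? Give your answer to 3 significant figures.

53.9 µg/mL

Css = rate / CL = 246 / 2.11 = 116.6 µg/mL
k = ln 2 / 22.1 = 0.03136 hr⁻¹
C(t) = Css (1 − e^(−kt)) = 116.6 × (1 − e^(−0.6210)) = 116.6 × 0.4626 ≈ 53.9 µg/mL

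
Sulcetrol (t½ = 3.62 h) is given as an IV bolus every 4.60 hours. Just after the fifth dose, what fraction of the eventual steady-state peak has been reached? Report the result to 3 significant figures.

0.988

k = ln 2 / 3.62 = 0.1915 h⁻¹
f_n = 1 − e^(−nkτ) = 1 − e^(−5 × 0.1915 × 4.60) = 1 − e^(−4.404) = 1 − 0.01223 ≈ 0.988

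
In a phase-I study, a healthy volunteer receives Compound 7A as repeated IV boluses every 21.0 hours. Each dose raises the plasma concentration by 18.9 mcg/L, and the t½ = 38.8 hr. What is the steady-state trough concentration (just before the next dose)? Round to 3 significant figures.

k = ln 2 / 38.8 = 0.01786 hr⁻¹
Fraction remaining after one interval: e^(−kτ) = e^(−0.01786 × 21.0) = 0.6872
R = 1 / (1 − 0.6872) = 3.197
Css,max = 18.9 × 3.197 = 60.42 mcg/L
Css,min = Css,max × e^(−kτ) = 60.42 × 0.6872 ≈ 41.5 mcg/L

41.5 mcg/L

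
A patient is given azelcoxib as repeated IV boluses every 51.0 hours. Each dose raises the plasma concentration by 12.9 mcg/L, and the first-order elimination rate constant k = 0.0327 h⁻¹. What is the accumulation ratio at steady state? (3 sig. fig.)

1.23

Fraction remaining after one interval: e^(−kτ) = e^(−0.03270 × 51.0) = 0.1887
R = 1 / (1 − 0.1887) = 1 / 0.8113 ≈ 1.23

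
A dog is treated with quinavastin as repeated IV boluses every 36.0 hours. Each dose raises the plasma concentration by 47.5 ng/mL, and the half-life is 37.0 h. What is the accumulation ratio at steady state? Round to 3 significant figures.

k = ln 2 / 37.0 = 0.01873 h⁻¹
Fraction remaining after one interval: e^(−kτ) = e^(−0.01873 × 36.0) = 0.5095
R = 1 / (1 − 0.5095) = 1 / 0.4905 ≈ 2.04

2.04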